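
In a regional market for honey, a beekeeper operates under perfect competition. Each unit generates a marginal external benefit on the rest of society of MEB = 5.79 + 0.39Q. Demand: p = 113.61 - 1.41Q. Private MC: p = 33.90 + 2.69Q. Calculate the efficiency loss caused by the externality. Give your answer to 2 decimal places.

DWL = 24.10

Market equilibrium (private): 33.90 + 2.69Q = 113.61 - 1.41Q → Q_m = 19.4415.
Social marginal cost = private MC − MEB = 28.11 + 2.30Q.
Set SMC = demand: 28.11 + 2.30Q = 113.61 - 1.41Q → Q* = 23.0458.
The welfare-loss triangle has base |Q_m − Q*| and height MEB(Q_m) (the vertical gap between SMC and demand is zero at Q* and MEB at Q_m).
DWL = ½ × 3.6043 × 13.3722 = 24.0987.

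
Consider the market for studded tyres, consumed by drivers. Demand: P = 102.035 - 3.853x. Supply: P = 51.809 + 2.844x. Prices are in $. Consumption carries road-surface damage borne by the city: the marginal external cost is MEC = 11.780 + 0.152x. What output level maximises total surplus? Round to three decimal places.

Social marginal benefit = demand − MEC = 90.255 - 4.005x.
Set SMB = MC: 90.255 - 4.005x = 51.809 + 2.844x → x* = 5.6134.

x* = 5.613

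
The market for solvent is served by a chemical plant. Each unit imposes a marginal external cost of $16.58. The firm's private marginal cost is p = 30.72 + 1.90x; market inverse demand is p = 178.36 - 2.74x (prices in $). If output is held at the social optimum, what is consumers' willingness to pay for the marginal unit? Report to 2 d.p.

P = $100.97

Social marginal cost = private MC + MEC = 47.30 + 1.90x.
Set SMC = demand: 47.30 + 1.90x = 178.36 - 2.74x → x* = 28.2457.
Consumer price on the demand curve at x*: 178.36 − 2.74×28.2457 = 100.9668.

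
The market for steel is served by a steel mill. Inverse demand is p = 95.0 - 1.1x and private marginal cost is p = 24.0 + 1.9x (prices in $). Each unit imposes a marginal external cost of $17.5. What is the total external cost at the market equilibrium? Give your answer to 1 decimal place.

Market equilibrium (private): 24.0 + 1.9x = 95.0 - 1.1x → x_m = 23.6667.
Total external cost = MEC × x_m = 17.5 × 23.6667 = 414.1673.

$414.2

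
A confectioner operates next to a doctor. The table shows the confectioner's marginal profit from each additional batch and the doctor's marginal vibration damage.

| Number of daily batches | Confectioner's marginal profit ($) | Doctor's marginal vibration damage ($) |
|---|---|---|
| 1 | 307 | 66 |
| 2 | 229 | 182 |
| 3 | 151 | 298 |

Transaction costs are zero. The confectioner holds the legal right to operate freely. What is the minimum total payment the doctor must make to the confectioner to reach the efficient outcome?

$151

Left alone the confectioner would choose level 3 (marginal profit stays positive).
Efficient level: k* = 2 (marginal profit ≥ marginal vibration damage through 2).
The doctor must at least cover the confectioner's forgone profit from cutting 3→2: 151 = 151.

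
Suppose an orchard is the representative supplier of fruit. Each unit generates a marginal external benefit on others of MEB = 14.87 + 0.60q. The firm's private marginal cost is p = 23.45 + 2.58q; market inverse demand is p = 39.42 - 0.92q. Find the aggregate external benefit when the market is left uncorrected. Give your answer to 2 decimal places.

74.10

Market equilibrium (private): 23.45 + 2.58q = 39.42 - 0.92q → q_m = 4.5629.
Total external benefit = ∫₀^{q_m} (14.87 + 0.60q) dq = 14.87×4.5629 + ½×0.60×4.5629² = 74.0963.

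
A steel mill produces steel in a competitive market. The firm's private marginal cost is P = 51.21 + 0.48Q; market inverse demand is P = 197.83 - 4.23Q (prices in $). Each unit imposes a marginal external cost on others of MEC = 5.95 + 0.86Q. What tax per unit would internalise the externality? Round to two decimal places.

tax = $27.67 per unit

Social marginal cost = private MC + MEC = 57.16 + 1.34Q.
Set SMC = demand: 57.16 + 1.34Q = 197.83 - 4.23Q → Q* = 25.2549.
The Pigouvian tax equals MEC at Q*: 5.95 + 0.86×25.2549 = 27.6692.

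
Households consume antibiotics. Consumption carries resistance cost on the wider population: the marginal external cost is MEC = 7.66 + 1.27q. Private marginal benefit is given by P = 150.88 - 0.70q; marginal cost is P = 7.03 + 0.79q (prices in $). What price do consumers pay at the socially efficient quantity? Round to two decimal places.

Social marginal benefit = demand − MEC = 143.22 - 1.97q.
Set SMB = MC: 143.22 - 1.97q = 7.03 + 0.79q → q* = 49.3442.
Consumer price on the demand curve at q*: 150.88 − 0.70×49.3442 = 116.3391.

P = $116.34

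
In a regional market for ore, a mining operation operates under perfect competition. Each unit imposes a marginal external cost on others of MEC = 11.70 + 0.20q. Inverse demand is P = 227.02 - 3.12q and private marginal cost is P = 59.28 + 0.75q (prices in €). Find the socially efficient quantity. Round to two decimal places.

q* = 38.34

Social marginal cost = private MC + MEC = 70.98 + 0.95q.
Set SMC = demand: 70.98 + 0.95q = 227.02 - 3.12q → q* = 38.3391.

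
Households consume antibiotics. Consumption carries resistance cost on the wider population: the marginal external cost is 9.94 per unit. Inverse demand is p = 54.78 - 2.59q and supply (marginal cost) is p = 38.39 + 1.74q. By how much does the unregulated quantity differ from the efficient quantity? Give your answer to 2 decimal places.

Market equilibrium (private): 38.39 + 1.74q = 54.78 - 2.59q → q_m = 3.7852.
Social marginal benefit = demand − MEC = 44.84 - 2.59q.
Set SMB = MC: 44.84 - 2.59q = 38.39 + 1.74q → q* = 1.4896.
Gap = |3.7852 − 1.4896| = 2.2956.

2.30 units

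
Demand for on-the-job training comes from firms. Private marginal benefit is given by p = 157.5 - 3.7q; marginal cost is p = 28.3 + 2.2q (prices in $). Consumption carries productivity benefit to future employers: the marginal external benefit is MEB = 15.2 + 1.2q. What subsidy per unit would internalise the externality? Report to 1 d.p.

Social marginal benefit = demand + MEB = 172.7 - 2.5q.
Set SMB = MC: 172.7 - 2.5q = 28.3 + 2.2q → q* = 30.7234.
The Pigouvian subsidy equals MEB at q*: 15.2 + 1.2×30.7234 = 52.0681.

subsidy = $52.1 per unit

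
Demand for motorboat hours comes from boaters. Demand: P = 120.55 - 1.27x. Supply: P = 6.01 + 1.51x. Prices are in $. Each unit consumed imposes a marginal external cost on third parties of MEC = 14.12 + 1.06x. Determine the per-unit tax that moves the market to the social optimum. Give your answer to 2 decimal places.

tax = $41.84 per unit

Social marginal benefit = demand − MEC = 106.43 - 2.33x.
Set SMB = MC: 106.43 - 2.33x = 6.01 + 1.51x → x* = 26.1510.
The Pigouvian tax equals MEC at x*: 14.12 + 1.06×26.1510 = 41.8401.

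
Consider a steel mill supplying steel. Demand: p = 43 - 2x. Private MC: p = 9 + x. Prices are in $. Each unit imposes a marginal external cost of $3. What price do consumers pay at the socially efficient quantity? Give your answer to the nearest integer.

P = $22

Social marginal cost = private MC + MEC = 12 + x.
Set SMC = demand: 12 + x = 43 - 2x → x* = 10.3333.
Consumer price on the demand curve at x*: 43 − 2×10.3333 = 22.3334.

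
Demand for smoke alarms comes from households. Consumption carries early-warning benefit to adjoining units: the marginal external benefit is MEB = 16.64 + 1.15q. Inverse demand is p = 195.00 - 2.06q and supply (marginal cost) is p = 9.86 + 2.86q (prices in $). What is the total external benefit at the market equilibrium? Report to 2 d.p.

Market equilibrium (private): 9.86 + 2.86q = 195.00 - 2.06q → q_m = 37.6301.
Total external benefit = ∫₀^{q_m} (16.64 + 1.15q) dq = 16.64×37.6301 + ½×1.15×37.6301² = 1440.3789.

$1440.38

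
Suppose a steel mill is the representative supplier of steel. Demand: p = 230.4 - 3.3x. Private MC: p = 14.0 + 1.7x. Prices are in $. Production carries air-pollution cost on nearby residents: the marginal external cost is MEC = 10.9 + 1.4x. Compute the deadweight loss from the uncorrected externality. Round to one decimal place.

DWL = $399.3

Market equilibrium (private): 14.0 + 1.7x = 230.4 - 3.3x → x_m = 43.2800.
Social marginal cost = private MC + MEC = 24.9 + 3.1x.
Set SMC = demand: 24.9 + 3.1x = 230.4 - 3.3x → x* = 32.1094.
The welfare-loss triangle has base |x_m − x*| and height MEC(x_m) (the vertical gap between SMC and demand is zero at x* and MEC at x_m).
DWL = ½ × 11.1706 × 71.4920 = 399.3043.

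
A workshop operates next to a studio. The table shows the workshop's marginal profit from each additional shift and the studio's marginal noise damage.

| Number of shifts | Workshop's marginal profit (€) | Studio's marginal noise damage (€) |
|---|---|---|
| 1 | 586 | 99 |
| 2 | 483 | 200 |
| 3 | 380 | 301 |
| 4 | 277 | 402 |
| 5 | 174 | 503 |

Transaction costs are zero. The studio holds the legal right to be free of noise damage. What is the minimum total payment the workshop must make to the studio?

€600

Efficient level: marginal profit ≥ marginal noise damage through level 3, so k* = 3.
With the studio holding the right, the workshop must at least compensate total damage at k*: 99 + 200 + 301 = 600.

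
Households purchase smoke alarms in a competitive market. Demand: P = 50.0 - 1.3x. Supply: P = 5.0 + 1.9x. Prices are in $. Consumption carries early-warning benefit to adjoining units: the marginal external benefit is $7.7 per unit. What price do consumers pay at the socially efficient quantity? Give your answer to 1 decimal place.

P = $28.6

Social marginal benefit = demand + MEB = 57.7 - 1.3x.
Set SMB = MC: 57.7 - 1.3x = 5.0 + 1.9x → x* = 16.4688.
Consumer price on the demand curve at x*: 50.0 − 1.3×16.4688 = 28.5906.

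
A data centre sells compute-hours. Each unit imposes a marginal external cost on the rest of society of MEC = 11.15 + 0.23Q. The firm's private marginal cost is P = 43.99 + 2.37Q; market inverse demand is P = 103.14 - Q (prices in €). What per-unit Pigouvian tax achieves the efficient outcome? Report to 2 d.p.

tax = €14.22 per unit

Social marginal cost = private MC + MEC = 55.14 + 2.60Q.
Set SMC = demand: 55.14 + 2.60Q = 103.14 - Q → Q* = 13.3333.
The Pigouvian tax equals MEC at Q*: 11.15 + 0.23×13.3333 = 14.2167.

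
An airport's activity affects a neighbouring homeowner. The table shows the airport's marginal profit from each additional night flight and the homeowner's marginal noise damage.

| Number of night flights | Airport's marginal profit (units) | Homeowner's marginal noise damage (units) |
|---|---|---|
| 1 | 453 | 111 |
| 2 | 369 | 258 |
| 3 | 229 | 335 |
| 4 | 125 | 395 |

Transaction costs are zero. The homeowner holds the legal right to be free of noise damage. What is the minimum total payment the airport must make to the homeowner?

369

Efficient level: marginal profit ≥ marginal noise damage through level 2, so k* = 2.
With the homeowner holding the right, the airport must at least compensate total damage at k*: 111 + 258 = 369.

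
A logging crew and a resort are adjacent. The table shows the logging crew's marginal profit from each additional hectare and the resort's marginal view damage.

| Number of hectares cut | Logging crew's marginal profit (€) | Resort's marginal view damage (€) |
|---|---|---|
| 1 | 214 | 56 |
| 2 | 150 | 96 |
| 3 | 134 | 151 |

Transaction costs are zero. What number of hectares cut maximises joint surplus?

Bargaining reaches the level where marginal profit last exceeds marginal view damage.
That holds through level 2 (150 ≥ 96) but not at 3 (134 < 151).

2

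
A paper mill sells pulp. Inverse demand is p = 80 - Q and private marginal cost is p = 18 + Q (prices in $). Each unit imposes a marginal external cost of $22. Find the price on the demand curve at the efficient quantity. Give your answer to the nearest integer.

P = $60

Social marginal cost = private MC + MEC = 40 + Q.
Set SMC = demand: 40 + Q = 80 - Q → Q* = 20.0000.
Consumer price on the demand curve at Q*: 80 − 1×20.0000 = 60.0000.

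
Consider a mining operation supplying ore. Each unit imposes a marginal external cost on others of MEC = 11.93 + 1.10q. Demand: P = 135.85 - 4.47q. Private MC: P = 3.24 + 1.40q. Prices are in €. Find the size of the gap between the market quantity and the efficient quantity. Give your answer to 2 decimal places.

Market equilibrium (private): 3.24 + 1.40q = 135.85 - 4.47q → q_m = 22.5911.
Social marginal cost = private MC + MEC = 15.17 + 2.50q.
Set SMC = demand: 15.17 + 2.50q = 135.85 - 4.47q → q* = 17.3142.
Gap = |22.5911 − 17.3142| = 5.2769.

5.28 units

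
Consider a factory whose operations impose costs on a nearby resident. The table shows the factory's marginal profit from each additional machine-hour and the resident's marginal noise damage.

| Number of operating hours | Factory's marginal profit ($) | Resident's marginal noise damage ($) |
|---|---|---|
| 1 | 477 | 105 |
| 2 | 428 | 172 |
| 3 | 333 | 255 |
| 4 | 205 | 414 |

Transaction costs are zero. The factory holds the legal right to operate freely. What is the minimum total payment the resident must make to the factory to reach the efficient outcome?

Left alone the factory would choose level 4 (marginal profit stays positive).
Efficient level: k* = 3 (marginal profit ≥ marginal noise damage through 3).
The resident must at least cover the factory's forgone profit from cutting 4→3: 205 = 205.

$205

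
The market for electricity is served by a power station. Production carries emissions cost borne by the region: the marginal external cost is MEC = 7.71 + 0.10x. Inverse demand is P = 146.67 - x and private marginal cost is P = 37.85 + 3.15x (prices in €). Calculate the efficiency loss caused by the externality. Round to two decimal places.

DWL = €12.56

Market equilibrium (private): 37.85 + 3.15x = 146.67 - x → x_m = 26.2217.
Social marginal cost = private MC + MEC = 45.56 + 3.25x.
Set SMC = demand: 45.56 + 3.25x = 146.67 - x → x* = 23.7906.
The welfare-loss triangle has base |x_m − x*| and height MEC(x_m) (the vertical gap between SMC and demand is zero at x* and MEC at x_m).
DWL = ½ × 2.4311 × 10.3322 = 12.5593.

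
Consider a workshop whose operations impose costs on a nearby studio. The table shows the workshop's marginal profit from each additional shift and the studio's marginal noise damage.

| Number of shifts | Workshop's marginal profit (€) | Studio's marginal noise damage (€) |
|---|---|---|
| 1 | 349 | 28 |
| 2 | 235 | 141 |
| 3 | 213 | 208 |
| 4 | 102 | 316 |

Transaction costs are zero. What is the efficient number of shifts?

Bargaining reaches the level where marginal profit last exceeds marginal noise damage.
That holds through level 3 (213 ≥ 208) but not at 4 (102 < 316).

3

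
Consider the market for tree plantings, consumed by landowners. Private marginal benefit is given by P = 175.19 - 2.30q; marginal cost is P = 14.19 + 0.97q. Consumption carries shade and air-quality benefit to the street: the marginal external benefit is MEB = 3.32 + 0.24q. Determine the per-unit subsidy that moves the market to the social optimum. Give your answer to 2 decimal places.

Social marginal benefit = demand + MEB = 178.51 - 2.06q.
Set SMB = MC: 178.51 - 2.06q = 14.19 + 0.97q → q* = 54.2310.
The Pigouvian subsidy equals MEB at q*: 3.32 + 0.24×54.2310 = 16.3354.

subsidy = 16.34 per unit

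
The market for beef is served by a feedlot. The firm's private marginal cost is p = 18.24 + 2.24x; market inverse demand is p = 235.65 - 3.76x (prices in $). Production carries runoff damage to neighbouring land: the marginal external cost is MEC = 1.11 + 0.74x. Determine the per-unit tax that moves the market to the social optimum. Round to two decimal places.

tax = $24.86 per unit

Social marginal cost = private MC + MEC = 19.35 + 2.98x.
Set SMC = demand: 19.35 + 2.98x = 235.65 - 3.76x → x* = 32.0920.
The Pigouvian tax equals MEC at x*: 1.11 + 0.74×32.0920 = 24.8581.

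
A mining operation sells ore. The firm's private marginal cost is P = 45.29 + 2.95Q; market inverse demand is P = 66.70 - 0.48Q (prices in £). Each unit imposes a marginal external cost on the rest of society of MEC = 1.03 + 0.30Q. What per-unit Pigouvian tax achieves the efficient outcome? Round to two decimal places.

tax = £2.67 per unit

Social marginal cost = private MC + MEC = 46.32 + 3.25Q.
Set SMC = demand: 46.32 + 3.25Q = 66.70 - 0.48Q → Q* = 5.4638.
The Pigouvian tax equals MEC at Q*: 1.03 + 0.30×5.4638 = 2.6691.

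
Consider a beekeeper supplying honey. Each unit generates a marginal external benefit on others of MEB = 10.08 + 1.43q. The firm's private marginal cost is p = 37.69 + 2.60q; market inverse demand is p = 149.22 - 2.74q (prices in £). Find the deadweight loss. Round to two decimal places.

Market equilibrium (private): 37.69 + 2.60q = 149.22 - 2.74q → q_m = 20.8858.
Social marginal cost = private MC − MEB = 27.61 + 1.17q.
Set SMC = demand: 27.61 + 1.17q = 149.22 - 2.74q → q* = 31.1023.
Height of the DWL triangle at q_m is demand(q_m) − SMC(q_m) = MEB(q_m) = 39.9466.
DWL = ½ × 10.2165 × 39.9466 = 204.0572.

DWL = £204.06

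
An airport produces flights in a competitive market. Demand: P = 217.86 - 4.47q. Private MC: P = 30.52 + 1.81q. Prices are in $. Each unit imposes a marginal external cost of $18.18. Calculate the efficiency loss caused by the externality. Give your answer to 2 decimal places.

Market equilibrium (private): 30.52 + 1.81q = 217.86 - 4.47q → q_m = 29.8312.
Social marginal cost = private MC + MEC = 48.70 + 1.81q.
Set SMC = demand: 48.70 + 1.81q = 217.86 - 4.47q → q* = 26.9363.
The loss is the area between SMC and demand from q* to q_m; with linear curves that's a triangle of height MEC(q_m).
DWL = ½ × 2.8949 × 18.1800 = 26.3146.

DWL = $26.31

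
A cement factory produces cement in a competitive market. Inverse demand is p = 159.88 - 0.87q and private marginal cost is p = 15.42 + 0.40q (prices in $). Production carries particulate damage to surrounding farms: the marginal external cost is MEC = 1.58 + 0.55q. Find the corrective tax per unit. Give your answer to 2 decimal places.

Social marginal cost = private MC + MEC = 17.00 + 0.95q.
Set SMC = demand: 17.00 + 0.95q = 159.88 - 0.87q → q* = 78.5055.
The Pigouvian tax equals MEC at q*: 1.58 + 0.55×78.5055 = 44.7580.

tax = $44.76 per unit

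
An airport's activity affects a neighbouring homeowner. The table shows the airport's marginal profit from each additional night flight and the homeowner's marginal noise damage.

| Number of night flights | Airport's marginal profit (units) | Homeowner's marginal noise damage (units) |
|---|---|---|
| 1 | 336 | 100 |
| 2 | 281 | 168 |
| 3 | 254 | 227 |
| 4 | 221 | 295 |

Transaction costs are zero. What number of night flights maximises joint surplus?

3

Bargaining reaches the level where marginal profit last exceeds marginal noise damage.
That holds through level 3 (254 ≥ 227) but not at 4 (221 < 295).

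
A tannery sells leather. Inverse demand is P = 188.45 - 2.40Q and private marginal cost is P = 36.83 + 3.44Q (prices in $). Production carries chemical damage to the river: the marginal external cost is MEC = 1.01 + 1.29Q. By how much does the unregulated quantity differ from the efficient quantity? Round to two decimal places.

Market equilibrium (private): 36.83 + 3.44Q = 188.45 - 2.40Q → Q_m = 25.9623.
Social marginal cost = private MC + MEC = 37.84 + 4.73Q.
Set SMC = demand: 37.84 + 4.73Q = 188.45 - 2.40Q → Q* = 21.1234.
Gap = |25.9623 − 21.1234| = 4.8389.

4.84 units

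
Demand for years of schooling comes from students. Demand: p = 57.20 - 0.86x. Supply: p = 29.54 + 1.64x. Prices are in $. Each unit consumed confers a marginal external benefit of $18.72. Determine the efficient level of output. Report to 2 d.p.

Social marginal benefit = demand + MEB = 75.92 - 0.86x.
Set SMB = MC: 75.92 - 0.86x = 29.54 + 1.64x → x* = 18.5520.

x* = 18.55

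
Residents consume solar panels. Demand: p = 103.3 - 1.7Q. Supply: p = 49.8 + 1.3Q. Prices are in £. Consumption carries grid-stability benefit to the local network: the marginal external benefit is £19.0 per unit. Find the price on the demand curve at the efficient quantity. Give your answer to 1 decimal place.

Social marginal benefit = demand + MEB = 122.3 - 1.7Q.
Set SMB = MC: 122.3 - 1.7Q = 49.8 + 1.3Q → Q* = 24.1667.
Consumer price on the demand curve at Q*: 103.3 − 1.7×24.1667 = 62.2166.

P = £62.2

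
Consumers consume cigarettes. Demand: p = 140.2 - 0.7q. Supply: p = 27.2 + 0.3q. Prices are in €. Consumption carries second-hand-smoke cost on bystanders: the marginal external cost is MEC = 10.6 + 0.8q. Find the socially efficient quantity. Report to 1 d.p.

q* = 56.9

Social marginal benefit = demand − MEC = 129.6 - 1.5q.
Set SMB = MC: 129.6 - 1.5q = 27.2 + 0.3q → q* = 56.8889.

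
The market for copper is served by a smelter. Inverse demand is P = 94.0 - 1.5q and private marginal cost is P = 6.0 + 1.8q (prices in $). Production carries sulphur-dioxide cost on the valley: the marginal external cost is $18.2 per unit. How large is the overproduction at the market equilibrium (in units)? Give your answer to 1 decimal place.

Market equilibrium (private): 6.0 + 1.8q = 94.0 - 1.5q → q_m = 26.6667.
Social marginal cost = private MC + MEC = 24.2 + 1.8q.
Set SMC = demand: 24.2 + 1.8q = 94.0 - 1.5q → q* = 21.1515.
Gap = |26.6667 − 21.1515| = 5.5152.

5.5 units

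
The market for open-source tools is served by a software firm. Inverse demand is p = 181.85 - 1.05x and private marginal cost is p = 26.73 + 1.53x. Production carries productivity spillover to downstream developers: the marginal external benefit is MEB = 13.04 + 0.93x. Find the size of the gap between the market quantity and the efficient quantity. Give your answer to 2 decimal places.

Market equilibrium (private): 26.73 + 1.53x = 181.85 - 1.05x → x_m = 60.1240.
Social marginal cost = private MC − MEB = 13.69 + 0.60x.
Set SMC = demand: 13.69 + 0.60x = 181.85 - 1.05x → x* = 101.9152.
Gap = |60.1240 − 101.9152| = 41.7912.

41.79 units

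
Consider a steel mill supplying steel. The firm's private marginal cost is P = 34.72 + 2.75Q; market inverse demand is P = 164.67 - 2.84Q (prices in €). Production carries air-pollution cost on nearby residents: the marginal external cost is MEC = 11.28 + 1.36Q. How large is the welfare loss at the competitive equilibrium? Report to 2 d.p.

Market equilibrium (private): 34.72 + 2.75Q = 164.67 - 2.84Q → Q_m = 23.2469.
Social marginal cost = private MC + MEC = 46.00 + 4.11Q.
Set SMC = demand: 46.00 + 4.11Q = 164.67 - 2.84Q → Q* = 17.0748.
Height of the DWL triangle at Q_m is SMC(Q_m) − demand(Q_m) = MEC(Q_m) = 42.8957.
DWL = ½ × 6.1721 × 42.8957 = 132.3783.

DWL = €132.38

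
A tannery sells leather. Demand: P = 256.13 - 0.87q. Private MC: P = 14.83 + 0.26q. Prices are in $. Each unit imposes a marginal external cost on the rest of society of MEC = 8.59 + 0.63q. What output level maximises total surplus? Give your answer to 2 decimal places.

q* = 132.22

Social marginal cost = private MC + MEC = 23.42 + 0.89q.
Set SMC = demand: 23.42 + 0.89q = 256.13 - 0.87q → q* = 132.2216.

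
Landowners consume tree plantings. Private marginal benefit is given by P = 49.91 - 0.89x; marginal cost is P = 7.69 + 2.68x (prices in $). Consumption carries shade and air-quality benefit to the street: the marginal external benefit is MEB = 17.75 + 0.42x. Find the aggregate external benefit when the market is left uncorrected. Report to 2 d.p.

Market equilibrium (private): 7.69 + 2.68x = 49.91 - 0.89x → x_m = 11.8263.
Total external benefit = ∫₀^{x_m} (17.75 + 0.42x) dx = 17.75×11.8263 + ½×0.42×11.8263² = 239.2877.

$239.29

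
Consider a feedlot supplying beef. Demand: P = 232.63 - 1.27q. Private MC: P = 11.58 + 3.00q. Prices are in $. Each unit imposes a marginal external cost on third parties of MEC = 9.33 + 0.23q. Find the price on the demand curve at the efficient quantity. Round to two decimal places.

Social marginal cost = private MC + MEC = 20.91 + 3.23q.
Set SMC = demand: 20.91 + 3.23q = 232.63 - 1.27q → q* = 47.0489.
Consumer price on the demand curve at q*: 232.63 − 1.27×47.0489 = 172.8779.

P = $172.88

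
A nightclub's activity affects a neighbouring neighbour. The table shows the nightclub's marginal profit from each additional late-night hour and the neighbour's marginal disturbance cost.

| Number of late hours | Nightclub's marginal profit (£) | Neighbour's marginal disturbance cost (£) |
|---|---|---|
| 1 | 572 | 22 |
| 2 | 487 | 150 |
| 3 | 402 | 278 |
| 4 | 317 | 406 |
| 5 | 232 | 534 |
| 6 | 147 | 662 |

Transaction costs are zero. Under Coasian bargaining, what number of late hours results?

3

Bargaining reaches the level where marginal profit last exceeds marginal disturbance cost.
That holds through level 3 (402 ≥ 278) but not at 4 (317 < 406).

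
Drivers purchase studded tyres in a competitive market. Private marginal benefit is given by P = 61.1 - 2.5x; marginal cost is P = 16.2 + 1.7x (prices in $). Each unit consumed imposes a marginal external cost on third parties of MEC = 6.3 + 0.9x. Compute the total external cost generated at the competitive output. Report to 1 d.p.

Market equilibrium (private): 16.2 + 1.7x = 61.1 - 2.5x → x_m = 10.6905.
Total external cost = ∫₀^{x_m} (6.3 + 0.9x) dx = 6.3×10.6905 + ½×0.9×10.6905² = 118.7792.

$118.8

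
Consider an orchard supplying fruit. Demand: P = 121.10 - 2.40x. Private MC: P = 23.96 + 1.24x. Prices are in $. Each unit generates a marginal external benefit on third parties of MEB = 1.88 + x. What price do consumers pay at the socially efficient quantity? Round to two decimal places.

Social marginal cost = private MC − MEB = 22.08 + 0.24x.
Set SMC = demand: 22.08 + 0.24x = 121.10 - 2.40x → x* = 37.5076.
Consumer price on the demand curve at x*: 121.10 − 2.40×37.5076 = 31.0818.

P = $31.08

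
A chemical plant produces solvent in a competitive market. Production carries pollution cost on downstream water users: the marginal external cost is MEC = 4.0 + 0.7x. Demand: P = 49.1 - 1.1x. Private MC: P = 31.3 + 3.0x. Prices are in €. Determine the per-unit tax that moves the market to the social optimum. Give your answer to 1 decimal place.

tax = €6.0 per unit

Social marginal cost = private MC + MEC = 35.3 + 3.7x.
Set SMC = demand: 35.3 + 3.7x = 49.1 - 1.1x → x* = 2.8750.
The Pigouvian tax equals MEC at x*: 4.0 + 0.7×2.8750 = 6.0125.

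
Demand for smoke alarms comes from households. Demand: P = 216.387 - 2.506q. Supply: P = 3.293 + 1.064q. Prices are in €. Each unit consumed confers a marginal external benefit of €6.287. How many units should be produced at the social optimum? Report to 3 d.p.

q* = 61.451

Social marginal benefit = demand + MEB = 222.674 - 2.506q.
Set SMB = MC: 222.674 - 2.506q = 3.293 + 1.064q → q* = 61.4513.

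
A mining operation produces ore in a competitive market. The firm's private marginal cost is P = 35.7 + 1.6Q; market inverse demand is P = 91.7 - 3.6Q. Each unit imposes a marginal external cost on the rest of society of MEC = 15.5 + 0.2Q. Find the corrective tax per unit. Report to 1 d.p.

Social marginal cost = private MC + MEC = 51.2 + 1.8Q.
Set SMC = demand: 51.2 + 1.8Q = 91.7 - 3.6Q → Q* = 7.5000.
The Pigouvian tax equals MEC at Q*: 15.5 + 0.2×7.5000 = 17.0000.

tax = 17.0 per unit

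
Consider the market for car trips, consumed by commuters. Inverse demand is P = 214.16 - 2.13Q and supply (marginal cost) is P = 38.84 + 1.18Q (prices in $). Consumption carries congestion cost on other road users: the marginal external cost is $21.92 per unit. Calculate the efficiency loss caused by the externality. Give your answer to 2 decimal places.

Market equilibrium (private): 38.84 + 1.18Q = 214.16 - 2.13Q → Q_m = 52.9668.
Social marginal benefit = demand − MEC = 192.24 - 2.13Q.
Set SMB = MC: 192.24 - 2.13Q = 38.84 + 1.18Q → Q* = 46.3444.
The loss is the area between SMB and MC from Q* to Q_m; with linear curves that's a triangle of height MEC(Q_m).
DWL = ½ × 6.6224 × 21.9200 = 72.5815.

DWL = $72.58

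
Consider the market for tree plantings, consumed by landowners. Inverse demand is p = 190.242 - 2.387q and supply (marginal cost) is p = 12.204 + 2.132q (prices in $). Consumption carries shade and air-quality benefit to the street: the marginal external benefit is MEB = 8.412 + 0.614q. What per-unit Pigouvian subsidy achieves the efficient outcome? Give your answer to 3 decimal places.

Social marginal benefit = demand + MEB = 198.654 - 1.773q.
Set SMB = MC: 198.654 - 1.773q = 12.204 + 2.132q → q* = 47.7465.
The Pigouvian subsidy equals MEB at q*: 8.412 + 0.614×47.7465 = 37.7284.

subsidy = $37.728 per unit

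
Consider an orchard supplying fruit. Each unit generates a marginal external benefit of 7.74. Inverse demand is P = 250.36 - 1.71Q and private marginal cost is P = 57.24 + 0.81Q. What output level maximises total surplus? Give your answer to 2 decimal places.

Q* = 79.71

Social marginal cost = private MC − MEB = 49.50 + 0.81Q.
Set SMC = demand: 49.50 + 0.81Q = 250.36 - 1.71Q → Q* = 79.7063.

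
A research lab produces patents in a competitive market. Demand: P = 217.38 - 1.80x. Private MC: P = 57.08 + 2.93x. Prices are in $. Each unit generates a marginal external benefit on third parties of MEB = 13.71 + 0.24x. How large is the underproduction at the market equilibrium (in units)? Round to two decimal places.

Market equilibrium (private): 57.08 + 2.93x = 217.38 - 1.80x → x_m = 33.8901.
Social marginal cost = private MC − MEB = 43.37 + 2.69x.
Set SMC = demand: 43.37 + 2.69x = 217.38 - 1.80x → x* = 38.7550.
Gap = |33.8901 − 38.7550| = 4.8649.

4.86 units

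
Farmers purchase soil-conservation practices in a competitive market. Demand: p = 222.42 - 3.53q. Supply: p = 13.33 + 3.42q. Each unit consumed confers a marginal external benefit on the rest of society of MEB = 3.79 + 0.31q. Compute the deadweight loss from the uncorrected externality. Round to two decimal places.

DWL = 12.95

Market equilibrium (private): 13.33 + 3.42q = 222.42 - 3.53q → q_m = 30.0849.
Social marginal benefit = demand + MEB = 226.21 - 3.22q.
Set SMB = MC: 226.21 - 3.22q = 13.33 + 3.42q → q* = 32.0602.
The welfare-loss triangle has base |q_m − q*| and height MEB(q_m) (the vertical gap between SMB and MC is zero at q* and MEB at q_m).
DWL = ½ × 1.9753 × 13.1163 = 12.9543.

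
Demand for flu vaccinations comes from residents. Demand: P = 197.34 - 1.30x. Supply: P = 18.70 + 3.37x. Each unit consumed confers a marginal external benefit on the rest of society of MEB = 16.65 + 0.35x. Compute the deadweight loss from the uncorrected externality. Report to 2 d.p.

Market equilibrium (private): 18.70 + 3.37x = 197.34 - 1.30x → x_m = 38.2527.
Social marginal benefit = demand + MEB = 213.99 - 0.95x.
Set SMB = MC: 213.99 - 0.95x = 18.70 + 3.37x → x* = 45.2060.
Height of the DWL triangle at x_m is SMB(x_m) − MC(x_m) = MEB(x_m) = 30.0384.
DWL = ½ × 6.9533 × 30.0384 = 104.4330.

DWL = 104.43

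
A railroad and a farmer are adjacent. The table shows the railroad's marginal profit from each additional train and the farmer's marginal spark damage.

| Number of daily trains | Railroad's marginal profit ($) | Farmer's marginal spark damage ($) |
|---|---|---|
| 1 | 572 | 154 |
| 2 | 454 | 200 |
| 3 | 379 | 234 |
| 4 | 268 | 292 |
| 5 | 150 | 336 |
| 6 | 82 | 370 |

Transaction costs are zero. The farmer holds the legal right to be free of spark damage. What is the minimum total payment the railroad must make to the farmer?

Efficient level: marginal profit ≥ marginal spark damage through level 3, so k* = 3.
With the farmer holding the right, the railroad must at least compensate total damage at k*: 154 + 200 + 234 = 588.

$588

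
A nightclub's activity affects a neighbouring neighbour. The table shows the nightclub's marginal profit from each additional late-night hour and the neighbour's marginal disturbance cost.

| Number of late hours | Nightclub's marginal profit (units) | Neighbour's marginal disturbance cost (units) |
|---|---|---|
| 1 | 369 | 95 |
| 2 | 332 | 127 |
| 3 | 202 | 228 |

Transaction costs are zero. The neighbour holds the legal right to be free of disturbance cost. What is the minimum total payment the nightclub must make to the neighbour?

222

Efficient level: marginal profit ≥ marginal disturbance cost through level 2, so k* = 2.
With the neighbour holding the right, the nightclub must at least compensate total damage at k*: 95 + 127 = 222.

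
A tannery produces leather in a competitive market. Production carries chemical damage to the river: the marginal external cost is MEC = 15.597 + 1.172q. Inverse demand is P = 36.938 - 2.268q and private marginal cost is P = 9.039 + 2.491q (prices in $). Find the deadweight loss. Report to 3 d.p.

DWL = $42.556

Market equilibrium (private): 9.039 + 2.491q = 36.938 - 2.268q → q_m = 5.8624.
Social marginal cost = private MC + MEC = 24.636 + 3.663q.
Set SMC = demand: 24.636 + 3.663q = 36.938 - 2.268q → q* = 2.0742.
The loss is the area between SMC and demand from q* to q_m; with linear curves that's a triangle of height MEC(q_m).
DWL = ½ × 3.7882 × 22.4677 = 42.5561.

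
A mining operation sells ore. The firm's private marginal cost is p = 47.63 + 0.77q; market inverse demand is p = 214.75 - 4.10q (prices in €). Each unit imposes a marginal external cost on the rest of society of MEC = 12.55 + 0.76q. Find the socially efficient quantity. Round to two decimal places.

Social marginal cost = private MC + MEC = 60.18 + 1.53q.
Set SMC = demand: 60.18 + 1.53q = 214.75 - 4.10q → q* = 27.4547.

q* = 27.45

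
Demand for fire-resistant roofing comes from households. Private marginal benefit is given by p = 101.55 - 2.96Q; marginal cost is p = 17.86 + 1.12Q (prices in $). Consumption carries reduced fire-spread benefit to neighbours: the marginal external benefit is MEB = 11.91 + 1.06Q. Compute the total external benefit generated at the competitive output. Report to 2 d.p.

$467.30

Market equilibrium (private): 17.86 + 1.12Q = 101.55 - 2.96Q → Q_m = 20.5123.
Total external benefit = ∫₀^{Q_m} (11.91 + 1.06Q) dQ = 11.91×20.5123 + ½×1.06×20.5123² = 467.3014.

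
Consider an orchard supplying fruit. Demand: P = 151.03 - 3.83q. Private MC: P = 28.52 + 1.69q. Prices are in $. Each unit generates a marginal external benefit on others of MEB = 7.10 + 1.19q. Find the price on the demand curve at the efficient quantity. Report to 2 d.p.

Social marginal cost = private MC − MEB = 21.42 + 0.50q.
Set SMC = demand: 21.42 + 0.50q = 151.03 - 3.83q → q* = 29.9330.
Consumer price on the demand curve at q*: 151.03 − 3.83×29.9330 = 36.3866.

P = $36.39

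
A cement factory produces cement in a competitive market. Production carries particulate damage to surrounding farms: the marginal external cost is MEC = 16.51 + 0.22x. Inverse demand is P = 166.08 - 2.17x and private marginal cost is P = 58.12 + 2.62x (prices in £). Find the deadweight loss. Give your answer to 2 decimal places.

Market equilibrium (private): 58.12 + 2.62x = 166.08 - 2.17x → x_m = 22.5386.
Social marginal cost = private MC + MEC = 74.63 + 2.84x.
Set SMC = demand: 74.63 + 2.84x = 166.08 - 2.17x → x* = 18.2535.
Height of the DWL triangle at x_m is SMC(x_m) − demand(x_m) = MEC(x_m) = 21.4685.
DWL = ½ × 4.2851 × 21.4685 = 45.9973.

DWL = £46.00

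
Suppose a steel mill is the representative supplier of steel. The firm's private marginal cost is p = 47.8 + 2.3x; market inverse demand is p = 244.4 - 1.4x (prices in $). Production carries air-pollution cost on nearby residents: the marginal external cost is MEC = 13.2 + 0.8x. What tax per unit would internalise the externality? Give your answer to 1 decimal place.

tax = $45.8 per unit

Social marginal cost = private MC + MEC = 61.0 + 3.1x.
Set SMC = demand: 61.0 + 3.1x = 244.4 - 1.4x → x* = 40.7556.
The Pigouvian tax equals MEC at x*: 13.2 + 0.8×40.7556 = 45.8045.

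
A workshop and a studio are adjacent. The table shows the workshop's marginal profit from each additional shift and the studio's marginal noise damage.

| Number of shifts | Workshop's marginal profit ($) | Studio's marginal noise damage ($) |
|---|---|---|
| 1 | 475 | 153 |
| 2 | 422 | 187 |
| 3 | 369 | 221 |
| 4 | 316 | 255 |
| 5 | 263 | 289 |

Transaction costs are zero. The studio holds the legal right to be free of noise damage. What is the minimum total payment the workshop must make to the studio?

$816

Efficient level: marginal profit ≥ marginal noise damage through level 4, so k* = 4.
With the studio holding the right, the workshop must at least compensate total damage at k*: 153 + 187 + 221 + 255 = 816.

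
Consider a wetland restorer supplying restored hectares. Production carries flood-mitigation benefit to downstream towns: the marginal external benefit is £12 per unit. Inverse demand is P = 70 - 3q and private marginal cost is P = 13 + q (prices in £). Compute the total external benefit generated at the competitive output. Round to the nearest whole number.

Market equilibrium (private): 13 + q = 70 - 3q → q_m = 14.2500.
Total external benefit = MEB × q_m = 12 × 14.2500 = 171.0000.

£171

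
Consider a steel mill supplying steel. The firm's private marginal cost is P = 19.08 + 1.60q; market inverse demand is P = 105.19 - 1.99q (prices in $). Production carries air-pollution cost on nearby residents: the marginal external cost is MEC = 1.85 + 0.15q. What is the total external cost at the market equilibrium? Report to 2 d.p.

$87.52

Market equilibrium (private): 19.08 + 1.60q = 105.19 - 1.99q → q_m = 23.9861.
Total external cost = ∫₀^{q_m} (1.85 + 0.15q) dq = 1.85×23.9861 + ½×0.15×23.9861² = 87.5243.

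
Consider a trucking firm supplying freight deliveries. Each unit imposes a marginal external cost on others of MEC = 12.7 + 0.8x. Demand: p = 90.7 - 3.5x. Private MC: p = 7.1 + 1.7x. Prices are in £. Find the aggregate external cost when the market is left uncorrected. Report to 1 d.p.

£307.6

Market equilibrium (private): 7.1 + 1.7x = 90.7 - 3.5x → x_m = 16.0769.
Total external cost = ∫₀^{x_m} (12.7 + 0.8x) dx = 12.7×16.0769 + ½×0.8×16.0769² = 307.5633.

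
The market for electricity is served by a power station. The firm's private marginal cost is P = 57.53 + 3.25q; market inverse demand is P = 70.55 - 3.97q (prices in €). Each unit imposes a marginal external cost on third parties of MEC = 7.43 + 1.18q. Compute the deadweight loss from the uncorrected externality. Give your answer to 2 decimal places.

DWL = €5.44

Market equilibrium (private): 57.53 + 3.25q = 70.55 - 3.97q → q_m = 1.8033.
Social marginal cost = private MC + MEC = 64.96 + 4.43q.
Set SMC = demand: 64.96 + 4.43q = 70.55 - 3.97q → q* = 0.6655.
Height of the DWL triangle at q_m is SMC(q_m) − demand(q_m) = MEC(q_m) = 9.5579.
DWL = ½ × 1.1378 × 9.5579 = 5.4375.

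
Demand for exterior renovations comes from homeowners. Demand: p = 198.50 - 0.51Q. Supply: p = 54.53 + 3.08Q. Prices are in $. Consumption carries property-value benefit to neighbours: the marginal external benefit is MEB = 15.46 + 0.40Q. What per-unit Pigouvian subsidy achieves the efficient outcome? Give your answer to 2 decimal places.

subsidy = $35.45 per unit

Social marginal benefit = demand + MEB = 213.96 - 0.11Q.
Set SMB = MC: 213.96 - 0.11Q = 54.53 + 3.08Q → Q* = 49.9781.
The Pigouvian subsidy equals MEB at Q*: 15.46 + 0.40×49.9781 = 35.4512.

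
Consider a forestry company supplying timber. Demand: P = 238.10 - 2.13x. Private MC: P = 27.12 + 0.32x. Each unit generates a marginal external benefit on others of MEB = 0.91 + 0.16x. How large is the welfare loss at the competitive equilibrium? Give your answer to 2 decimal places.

DWL = 47.11

Market equilibrium (private): 27.12 + 0.32x = 238.10 - 2.13x → x_m = 86.1143.
Social marginal cost = private MC − MEB = 26.21 + 0.16x.
Set SMC = demand: 26.21 + 0.16x = 238.10 - 2.13x → x* = 92.5284.
Between x* and x_m the wedge demand − SMC runs linearly from 0 to MEB(x_m), so the loss is a triangle.
DWL = ½ × 6.4141 × 14.6883 = 47.1061.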